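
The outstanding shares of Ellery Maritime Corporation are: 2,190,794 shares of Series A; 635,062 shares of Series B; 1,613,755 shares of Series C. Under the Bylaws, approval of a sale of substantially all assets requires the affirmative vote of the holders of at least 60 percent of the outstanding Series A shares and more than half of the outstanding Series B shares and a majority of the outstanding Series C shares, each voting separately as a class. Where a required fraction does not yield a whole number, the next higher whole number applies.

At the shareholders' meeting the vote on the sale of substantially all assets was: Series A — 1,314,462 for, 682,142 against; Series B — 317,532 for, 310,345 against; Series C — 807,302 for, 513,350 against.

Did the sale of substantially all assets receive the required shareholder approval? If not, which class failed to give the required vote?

Series A: 3/5 of 2190794 = 1314476.40, rounded up to 1314477; 1,314,477 required, 1,314,462 in favor — not approved.
Series B: a majority of 635062 is 317532; 317,532 required, 317,532 in favor — approved.
Series C: a majority of 1613755 is 806878; 806,878 required, 807,302 in favor — approved.

Not approved — the Series A shares did not give the required vote.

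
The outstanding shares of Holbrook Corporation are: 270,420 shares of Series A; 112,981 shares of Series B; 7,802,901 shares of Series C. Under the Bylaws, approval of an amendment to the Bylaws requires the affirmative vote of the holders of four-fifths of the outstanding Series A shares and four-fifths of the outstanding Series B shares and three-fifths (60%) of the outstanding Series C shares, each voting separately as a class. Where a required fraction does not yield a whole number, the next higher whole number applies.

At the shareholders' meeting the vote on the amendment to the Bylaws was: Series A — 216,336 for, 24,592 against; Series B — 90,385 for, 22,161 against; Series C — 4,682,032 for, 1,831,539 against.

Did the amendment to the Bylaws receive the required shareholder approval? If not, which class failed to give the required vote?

Series A: 4/5 of 270420 = 216336; 216,336 required, 216,336 in favor — approved.
Series B: 4/5 of 112981 = 90384.80, rounded up to 90385; 90,385 required, 90,385 in favor — approved.
Series C: 3/5 of 7802901 = 4681740.60, rounded up to 4681741; 4,681,741 required, 4,682,032 in favor — approved.

Approved — every class gave the required vote.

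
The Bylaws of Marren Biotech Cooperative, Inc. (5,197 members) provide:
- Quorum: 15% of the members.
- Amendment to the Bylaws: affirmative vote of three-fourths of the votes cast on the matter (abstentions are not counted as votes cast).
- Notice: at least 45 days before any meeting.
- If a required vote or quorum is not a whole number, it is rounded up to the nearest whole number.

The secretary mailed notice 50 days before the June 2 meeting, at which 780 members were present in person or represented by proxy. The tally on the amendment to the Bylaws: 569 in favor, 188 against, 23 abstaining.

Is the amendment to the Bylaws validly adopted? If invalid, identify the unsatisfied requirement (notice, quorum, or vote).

Valid — all requirements satisfied.

Notice: 50 days given; 45 required. Satisfied.
Quorum: 15% of 5,197 = 779.55, rounded up to 780; 780 present. Satisfied.
Vote: requires three-fourths of the votes cast (780 − 23 abstaining = 757); 3/4 of 757 = 567.75, rounded up to 568, so 568 needed; 569 in favor. Satisfied.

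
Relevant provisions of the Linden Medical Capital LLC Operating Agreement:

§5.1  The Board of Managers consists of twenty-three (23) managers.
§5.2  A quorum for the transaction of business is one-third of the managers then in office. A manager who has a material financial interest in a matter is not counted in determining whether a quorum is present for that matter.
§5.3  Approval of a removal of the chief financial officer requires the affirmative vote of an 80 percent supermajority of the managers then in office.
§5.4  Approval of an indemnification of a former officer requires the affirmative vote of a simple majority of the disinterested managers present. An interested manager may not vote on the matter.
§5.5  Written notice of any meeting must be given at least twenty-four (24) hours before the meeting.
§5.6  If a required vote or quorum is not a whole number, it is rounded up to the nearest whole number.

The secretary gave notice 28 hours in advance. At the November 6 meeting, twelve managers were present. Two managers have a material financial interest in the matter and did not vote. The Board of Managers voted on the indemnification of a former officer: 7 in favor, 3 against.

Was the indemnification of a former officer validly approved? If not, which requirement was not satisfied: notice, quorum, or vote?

Notice: 28 hours given; 24 required (28 ≥ 24). Satisfied.
Quorum: 12 present, but the 2 interested managers do not count, leaving 10. Quorum is 8. Satisfied.
Vote: the indemnification of a former officer requires a majority of the disinterested managers present (12 − 2 = 10). A majority of 10 is 6, so 6 affirmative votes are needed; 7 voted in favor. Satisfied.

Valid — all requirements satisfied.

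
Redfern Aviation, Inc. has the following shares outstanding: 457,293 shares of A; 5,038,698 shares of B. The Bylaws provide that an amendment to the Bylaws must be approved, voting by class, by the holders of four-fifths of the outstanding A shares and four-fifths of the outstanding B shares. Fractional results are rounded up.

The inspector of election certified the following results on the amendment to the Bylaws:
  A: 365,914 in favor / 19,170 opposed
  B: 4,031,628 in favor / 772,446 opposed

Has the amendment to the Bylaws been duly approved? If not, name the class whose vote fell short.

A: 4/5 of 457293 = 365834.40, rounded up to 365835; 365,835 required, 365,914 in favor — approved.
B: 4/5 of 5038698 = 4030958.40, rounded up to 4030959; 4,030,959 required, 4,031,628 in favor — approved.

Approved — every class gave the required vote.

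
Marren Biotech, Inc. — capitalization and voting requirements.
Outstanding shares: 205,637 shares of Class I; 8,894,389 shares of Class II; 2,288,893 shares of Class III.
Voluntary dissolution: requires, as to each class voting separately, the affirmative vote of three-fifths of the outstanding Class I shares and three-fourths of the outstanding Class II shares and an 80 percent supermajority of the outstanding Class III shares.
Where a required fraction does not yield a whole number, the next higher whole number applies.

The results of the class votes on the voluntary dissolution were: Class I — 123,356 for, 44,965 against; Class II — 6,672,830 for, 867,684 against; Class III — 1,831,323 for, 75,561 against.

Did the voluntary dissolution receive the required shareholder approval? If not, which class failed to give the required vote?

Class I: 3/5 of 205637 = 123382.20, rounded up to 123383; 123,383 required, 123,356 in favor — not approved.
Class II: 3/4 of 8894389 = 6670791.75, rounded up to 6670792; 6,670,792 required, 6,672,830 in favor — approved.
Class III: 4/5 of 2288893 = 1831114.40, rounded up to 1831115; 1,831,115 required, 1,831,323 in favor — approved.

Not approved — the Class I shares did not give the required vote.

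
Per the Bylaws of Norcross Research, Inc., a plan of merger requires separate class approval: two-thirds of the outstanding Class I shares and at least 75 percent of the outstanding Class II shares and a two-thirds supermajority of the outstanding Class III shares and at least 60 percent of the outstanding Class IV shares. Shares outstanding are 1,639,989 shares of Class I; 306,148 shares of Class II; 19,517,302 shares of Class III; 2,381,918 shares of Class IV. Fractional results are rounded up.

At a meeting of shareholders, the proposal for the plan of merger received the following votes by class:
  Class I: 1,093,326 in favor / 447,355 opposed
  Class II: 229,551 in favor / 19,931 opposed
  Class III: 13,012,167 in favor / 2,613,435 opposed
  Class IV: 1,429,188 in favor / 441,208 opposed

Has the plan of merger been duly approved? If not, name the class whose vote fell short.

Class I: 2/3 of 1639989 = 1093326; 1,093,326 required, 1,093,326 in favor — approved.
Class II: 3/4 of 306148 = 229611; 229,611 required, 229,551 in favor — not approved.
Class III: 2/3 of 19517302 = 13011534.67, rounded up to 13011535; 13,011,535 required, 13,012,167 in favor — approved.
Class IV: 3/5 of 2381918 = 1429150.80, rounded up to 1429151; 1,429,151 required, 1,429,188 in favor — approved.

Not approved — the Class II shares did not give the required vote.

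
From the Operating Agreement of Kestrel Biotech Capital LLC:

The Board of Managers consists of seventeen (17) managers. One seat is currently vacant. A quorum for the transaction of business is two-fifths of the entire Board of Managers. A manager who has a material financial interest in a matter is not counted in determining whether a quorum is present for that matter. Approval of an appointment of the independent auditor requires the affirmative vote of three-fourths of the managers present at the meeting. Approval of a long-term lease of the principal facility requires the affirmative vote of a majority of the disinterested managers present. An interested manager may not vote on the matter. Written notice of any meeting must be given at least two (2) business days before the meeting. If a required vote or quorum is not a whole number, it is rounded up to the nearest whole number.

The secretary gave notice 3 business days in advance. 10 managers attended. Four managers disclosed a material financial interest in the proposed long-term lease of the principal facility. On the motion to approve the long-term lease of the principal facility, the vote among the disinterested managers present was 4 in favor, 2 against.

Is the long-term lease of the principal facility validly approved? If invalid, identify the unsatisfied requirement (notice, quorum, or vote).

Notice: 3 business days given; 2 required (3 ≥ 2). Satisfied.
Quorum: 10 present, but the 4 interested managers do not count, leaving 6. Quorum is 7. Not satisfied.
Vote: the long-term lease of the principal facility requires a majority of the disinterested managers present (10 − 4 = 6). A majority of 6 is 4, so 4 affirmative votes are needed; 4 voted in favor. Satisfied. (Moot — without a quorum no business can be validly transacted.)

Invalid — quorum requirement not satisfied.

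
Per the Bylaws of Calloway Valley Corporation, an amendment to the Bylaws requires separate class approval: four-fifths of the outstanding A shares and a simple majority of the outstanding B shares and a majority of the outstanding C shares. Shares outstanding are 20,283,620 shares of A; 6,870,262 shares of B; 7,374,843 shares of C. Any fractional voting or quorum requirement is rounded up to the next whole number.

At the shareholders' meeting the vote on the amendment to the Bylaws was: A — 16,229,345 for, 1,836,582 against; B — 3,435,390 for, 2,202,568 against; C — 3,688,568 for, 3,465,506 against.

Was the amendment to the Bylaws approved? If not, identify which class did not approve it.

Approved — every class gave the required vote.

A: 4/5 of 20283620 = 16226896; 16,226,896 required, 16,229,345 in favor — approved.
B: a majority of 6870262 is 3435132; 3,435,132 required, 3,435,390 in favor — approved.
C: a majority of 7374843 is 3687422; 3,687,422 required, 3,688,568 in favor — approved.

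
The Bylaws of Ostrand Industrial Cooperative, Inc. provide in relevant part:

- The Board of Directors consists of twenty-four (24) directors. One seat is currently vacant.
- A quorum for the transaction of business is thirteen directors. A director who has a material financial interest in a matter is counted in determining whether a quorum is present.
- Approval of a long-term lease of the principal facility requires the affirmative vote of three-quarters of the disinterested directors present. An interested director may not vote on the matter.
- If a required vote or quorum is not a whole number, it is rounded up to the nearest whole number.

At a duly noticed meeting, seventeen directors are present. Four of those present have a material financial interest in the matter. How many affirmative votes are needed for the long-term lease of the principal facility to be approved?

10

The long-term lease of the principal facility requires three-fourths of the disinterested directors present (17 − 4 = 13).
3/4 of 13 = 9.75, rounded up to 10.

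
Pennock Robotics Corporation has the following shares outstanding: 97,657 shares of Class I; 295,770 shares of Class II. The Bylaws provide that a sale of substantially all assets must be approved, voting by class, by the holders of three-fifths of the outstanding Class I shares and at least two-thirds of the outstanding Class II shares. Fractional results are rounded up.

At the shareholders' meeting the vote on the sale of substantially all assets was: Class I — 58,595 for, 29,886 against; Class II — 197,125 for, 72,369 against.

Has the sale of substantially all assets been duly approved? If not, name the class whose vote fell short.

Not approved — the Class II shares did not give the required vote.

Class I: 3/5 of 97657 = 58594.20, rounded up to 58595; 58,595 required, 58,595 in favor — approved.
Class II: 2/3 of 295770 = 197180; 197,180 required, 197,125 in favor — not approved.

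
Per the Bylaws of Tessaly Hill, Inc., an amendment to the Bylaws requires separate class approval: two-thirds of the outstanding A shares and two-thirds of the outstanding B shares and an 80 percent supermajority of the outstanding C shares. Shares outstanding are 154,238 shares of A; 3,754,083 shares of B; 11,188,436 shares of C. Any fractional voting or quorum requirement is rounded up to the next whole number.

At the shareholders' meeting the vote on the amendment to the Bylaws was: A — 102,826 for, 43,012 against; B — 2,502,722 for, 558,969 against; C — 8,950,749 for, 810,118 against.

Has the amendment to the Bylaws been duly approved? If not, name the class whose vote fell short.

A: 2/3 of 154238 = 102825.33, rounded up to 102826; 102,826 required, 102,826 in favor — approved.
B: 2/3 of 3754083 = 2502722; 2,502,722 required, 2,502,722 in favor — approved.
C: 4/5 of 11188436 = 8950748.80, rounded up to 8950749; 8,950,749 required, 8,950,749 in favor — approved.

Approved — every class gave the required vote.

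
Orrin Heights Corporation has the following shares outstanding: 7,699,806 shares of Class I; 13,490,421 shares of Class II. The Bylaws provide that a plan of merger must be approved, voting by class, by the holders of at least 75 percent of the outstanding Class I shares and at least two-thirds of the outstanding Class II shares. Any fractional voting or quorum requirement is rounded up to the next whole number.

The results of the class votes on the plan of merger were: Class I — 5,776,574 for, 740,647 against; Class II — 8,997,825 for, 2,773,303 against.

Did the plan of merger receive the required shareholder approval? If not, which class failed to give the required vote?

Approved — every class gave the required vote.

Class I: 3/4 of 7699806 = 5774854.50, rounded up to 5774855; 5,774,855 required, 5,776,574 in favor — approved.
Class II: 2/3 of 13490421 = 8993614; 8,993,614 required, 8,997,825 in favor — approved.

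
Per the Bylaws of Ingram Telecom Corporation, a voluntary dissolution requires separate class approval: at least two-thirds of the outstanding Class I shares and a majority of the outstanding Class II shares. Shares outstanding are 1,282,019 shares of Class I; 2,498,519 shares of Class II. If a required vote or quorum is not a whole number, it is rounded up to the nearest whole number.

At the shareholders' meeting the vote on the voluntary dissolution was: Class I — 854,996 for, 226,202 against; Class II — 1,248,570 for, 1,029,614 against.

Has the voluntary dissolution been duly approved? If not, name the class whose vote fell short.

Class I: 2/3 of 1282019 = 854679.33, rounded up to 854680; 854,680 required, 854,996 in favor — approved.
Class II: a majority of 2498519 is 1249260; 1,249,260 required, 1,248,570 in favor — not approved.

Not approved — the Class II shares did not give the required vote.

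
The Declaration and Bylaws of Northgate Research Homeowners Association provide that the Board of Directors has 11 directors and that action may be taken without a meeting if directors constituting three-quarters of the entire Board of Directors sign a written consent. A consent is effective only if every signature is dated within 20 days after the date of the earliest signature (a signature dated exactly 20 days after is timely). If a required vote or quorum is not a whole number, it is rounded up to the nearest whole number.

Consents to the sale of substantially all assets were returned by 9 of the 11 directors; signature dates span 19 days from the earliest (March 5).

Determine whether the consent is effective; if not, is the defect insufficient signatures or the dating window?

Signatures required: three-quarters of 11 — 3/4 of 11 = 8.25, rounded up to 9, so 9 needed; 9 signed. Sufficient.
Dating window: the latest signature is 19 days after the earliest; the limit is 20 days. Within the window.

Effective — both the signature and dating-window requirements are satisfied.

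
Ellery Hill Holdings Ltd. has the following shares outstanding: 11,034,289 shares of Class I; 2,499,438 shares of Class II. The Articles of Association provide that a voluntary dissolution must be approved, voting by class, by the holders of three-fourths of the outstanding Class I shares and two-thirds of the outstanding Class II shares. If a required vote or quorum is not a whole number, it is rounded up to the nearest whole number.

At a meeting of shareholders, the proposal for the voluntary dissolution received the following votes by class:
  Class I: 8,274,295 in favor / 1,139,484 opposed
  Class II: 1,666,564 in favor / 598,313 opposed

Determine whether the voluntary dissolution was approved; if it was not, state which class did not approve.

Class I: 3/4 of 11034289 = 8275716.75, rounded up to 8275717; 8,275,717 required, 8,274,295 in favor — not approved.
Class II: 2/3 of 2499438 = 1666292; 1,666,292 required, 1,666,564 in favor — approved.

Not approved — the Class I shares did not give the required vote.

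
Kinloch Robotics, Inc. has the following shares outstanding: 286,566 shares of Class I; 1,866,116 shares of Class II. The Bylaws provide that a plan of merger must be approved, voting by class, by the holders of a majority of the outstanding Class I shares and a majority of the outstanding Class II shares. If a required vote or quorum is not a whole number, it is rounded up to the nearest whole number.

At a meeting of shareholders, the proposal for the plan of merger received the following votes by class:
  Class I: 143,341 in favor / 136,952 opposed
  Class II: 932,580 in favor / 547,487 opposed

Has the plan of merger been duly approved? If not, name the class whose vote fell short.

Not approved — the Class II shares did not give the required vote.

Class I: a majority of 286566 is 143284; 143,284 required, 143,341 in favor — approved.
Class II: a majority of 1866116 is 933059; 933,059 required, 932,580 in favor — not approved.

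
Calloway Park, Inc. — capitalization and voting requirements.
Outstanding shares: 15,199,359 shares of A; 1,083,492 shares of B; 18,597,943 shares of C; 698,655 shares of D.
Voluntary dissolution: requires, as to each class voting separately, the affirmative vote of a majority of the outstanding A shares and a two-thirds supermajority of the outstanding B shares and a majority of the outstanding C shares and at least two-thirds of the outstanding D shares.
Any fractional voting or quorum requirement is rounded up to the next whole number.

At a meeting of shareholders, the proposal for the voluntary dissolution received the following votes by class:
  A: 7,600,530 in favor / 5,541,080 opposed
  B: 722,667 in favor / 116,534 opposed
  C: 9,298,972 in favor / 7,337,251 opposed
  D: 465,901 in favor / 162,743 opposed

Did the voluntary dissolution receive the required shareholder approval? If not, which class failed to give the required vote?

Approved — every class gave the required vote.

A: a majority of 15199359 is 7599680; 7,599,680 required, 7,600,530 in favor — approved.
B: 2/3 of 1083492 = 722328; 722,328 required, 722,667 in favor — approved.
C: a majority of 18597943 is 9298972; 9,298,972 required, 9,298,972 in favor — approved.
D: 2/3 of 698655 = 465770; 465,770 required, 465,901 in favor — approved.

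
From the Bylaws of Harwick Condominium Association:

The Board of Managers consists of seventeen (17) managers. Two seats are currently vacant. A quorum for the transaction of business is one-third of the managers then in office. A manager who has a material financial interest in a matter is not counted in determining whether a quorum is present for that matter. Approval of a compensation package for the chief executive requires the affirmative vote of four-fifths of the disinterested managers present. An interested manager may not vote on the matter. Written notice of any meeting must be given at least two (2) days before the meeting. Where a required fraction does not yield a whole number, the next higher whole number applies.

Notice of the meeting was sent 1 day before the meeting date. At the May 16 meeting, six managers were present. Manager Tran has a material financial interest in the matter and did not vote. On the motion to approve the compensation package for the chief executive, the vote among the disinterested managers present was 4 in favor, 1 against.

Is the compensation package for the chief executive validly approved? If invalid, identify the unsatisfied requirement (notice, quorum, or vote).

Notice: 1 day given; 2 required (1 < 2). Not satisfied.
Quorum: 6 present, but the 1 interested manager does not count, leaving 5. Quorum is 5. Satisfied.
Vote: the compensation package for the chief executive requires four-fifths of the disinterested managers present (6 − 1 = 5). 4/5 of 5 = 4, so 4 affirmative votes are needed; 4 voted in favor. Satisfied.

Invalid — notice requirement not satisfied.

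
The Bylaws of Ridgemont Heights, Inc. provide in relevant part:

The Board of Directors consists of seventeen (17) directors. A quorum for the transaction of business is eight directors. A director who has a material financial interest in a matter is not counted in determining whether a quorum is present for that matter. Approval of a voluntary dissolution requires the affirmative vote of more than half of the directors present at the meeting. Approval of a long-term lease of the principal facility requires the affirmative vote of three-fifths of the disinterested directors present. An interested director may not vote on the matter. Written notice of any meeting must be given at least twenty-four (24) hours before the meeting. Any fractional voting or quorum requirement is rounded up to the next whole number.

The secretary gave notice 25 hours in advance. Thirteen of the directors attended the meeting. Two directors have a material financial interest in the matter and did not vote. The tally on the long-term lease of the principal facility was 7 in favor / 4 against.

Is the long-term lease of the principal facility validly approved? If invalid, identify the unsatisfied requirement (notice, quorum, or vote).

Valid — all requirements satisfied.

Notice: 25 hours given; 24 required (25 ≥ 24). Satisfied.
Quorum: 13 present, but the 2 interested directors do not count, leaving 11. Quorum is 8. Satisfied.
Vote: the long-term lease of the principal facility requires three-fifths of the disinterested directors present (13 − 2 = 11). 3/5 of 11 = 6.60, rounded up to 7, so 7 affirmative votes are needed; 7 voted in favor. Satisfied.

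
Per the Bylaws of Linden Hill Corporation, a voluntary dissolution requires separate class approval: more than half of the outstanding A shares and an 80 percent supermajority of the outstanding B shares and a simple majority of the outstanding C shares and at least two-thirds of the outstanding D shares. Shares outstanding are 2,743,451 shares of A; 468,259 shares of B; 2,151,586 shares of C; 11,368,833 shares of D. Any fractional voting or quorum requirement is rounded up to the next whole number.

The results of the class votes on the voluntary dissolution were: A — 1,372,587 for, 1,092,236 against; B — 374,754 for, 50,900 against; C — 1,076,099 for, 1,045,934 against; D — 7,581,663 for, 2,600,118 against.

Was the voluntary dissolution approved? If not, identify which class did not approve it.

A: a majority of 2743451 is 1371726; 1,371,726 required, 1,372,587 in favor — approved.
B: 4/5 of 468259 = 374607.20, rounded up to 374608; 374,608 required, 374,754 in favor — approved.
C: a majority of 2151586 is 1075794; 1,075,794 required, 1,076,099 in favor — approved.
D: 2/3 of 11368833 = 7579222; 7,579,222 required, 7,581,663 in favor — approved.

Approved — every class gave the required vote.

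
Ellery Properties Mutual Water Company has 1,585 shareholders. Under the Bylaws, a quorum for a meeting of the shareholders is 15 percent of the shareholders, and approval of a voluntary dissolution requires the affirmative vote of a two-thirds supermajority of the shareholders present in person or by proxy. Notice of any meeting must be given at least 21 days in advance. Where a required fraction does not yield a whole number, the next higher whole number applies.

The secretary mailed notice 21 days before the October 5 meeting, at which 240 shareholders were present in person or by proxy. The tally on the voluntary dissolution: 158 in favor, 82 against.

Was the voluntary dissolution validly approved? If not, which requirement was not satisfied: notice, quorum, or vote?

Invalid — vote requirement not satisfied.

Notice: 21 days given; 21 required. Satisfied.
Quorum: 15% of 1,585 = 237.75, rounded up to 238; 240 present. Satisfied.
Vote: requires two-thirds of those present (240); 2/3 of 240 = 160, so 160 needed; 158 in favor. Not satisfied.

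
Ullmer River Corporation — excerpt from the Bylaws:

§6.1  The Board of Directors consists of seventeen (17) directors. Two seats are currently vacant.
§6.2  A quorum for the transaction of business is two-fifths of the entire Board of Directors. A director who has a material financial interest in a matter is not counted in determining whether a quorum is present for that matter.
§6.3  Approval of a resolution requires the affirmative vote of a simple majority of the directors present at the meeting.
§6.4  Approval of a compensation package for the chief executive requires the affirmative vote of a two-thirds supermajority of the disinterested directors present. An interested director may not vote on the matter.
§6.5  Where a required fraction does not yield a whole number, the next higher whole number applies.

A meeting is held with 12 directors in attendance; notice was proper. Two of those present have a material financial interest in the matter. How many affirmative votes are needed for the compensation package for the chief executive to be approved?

The compensation package for the chief executive requires two-thirds of the disinterested directors present (12 − 2 = 10).
2/3 of 10 = 6.67, rounded up to 7.

7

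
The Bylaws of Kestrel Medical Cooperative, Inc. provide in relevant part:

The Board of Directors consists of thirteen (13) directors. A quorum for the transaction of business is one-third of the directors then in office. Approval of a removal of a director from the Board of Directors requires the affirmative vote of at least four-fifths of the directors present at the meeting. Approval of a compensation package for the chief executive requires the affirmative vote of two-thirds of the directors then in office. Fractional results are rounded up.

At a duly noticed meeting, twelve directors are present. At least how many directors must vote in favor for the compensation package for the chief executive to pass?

The compensation package for the chief executive requires two-thirds of the directors then in office (13).
2/3 of 13 = 8.67, rounded up to 9.

9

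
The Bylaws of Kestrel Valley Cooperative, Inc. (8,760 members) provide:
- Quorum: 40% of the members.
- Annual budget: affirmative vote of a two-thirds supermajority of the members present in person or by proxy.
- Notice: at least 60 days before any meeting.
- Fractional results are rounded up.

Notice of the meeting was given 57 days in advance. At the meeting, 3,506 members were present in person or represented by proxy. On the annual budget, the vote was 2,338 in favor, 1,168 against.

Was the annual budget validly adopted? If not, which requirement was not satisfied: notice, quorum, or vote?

Notice: 57 days given; 60 required. Not satisfied.
Quorum: 40% of 8,760 = 3,504; 3,506 present. Satisfied.
Vote: requires two-thirds of those present (3,506); 2/3 of 3506 = 2337.33, rounded up to 2338, so 2,338 needed; 2,338 in favor. Satisfied.

Invalid — notice requirement not satisfied.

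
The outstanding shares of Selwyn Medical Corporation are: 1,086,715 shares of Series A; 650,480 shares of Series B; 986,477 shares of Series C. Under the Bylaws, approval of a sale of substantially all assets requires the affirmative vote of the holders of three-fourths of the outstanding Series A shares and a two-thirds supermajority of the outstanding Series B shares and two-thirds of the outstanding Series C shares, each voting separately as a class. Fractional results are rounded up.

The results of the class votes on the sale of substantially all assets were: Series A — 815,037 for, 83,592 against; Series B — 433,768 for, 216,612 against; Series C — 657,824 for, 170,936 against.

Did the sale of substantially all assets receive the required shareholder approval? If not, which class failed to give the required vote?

Approved — every class gave the required vote.

Series A: 3/4 of 1086715 = 815036.25, rounded up to 815037; 815,037 required, 815,037 in favor — approved.
Series B: 2/3 of 650480 = 433653.33, rounded up to 433654; 433,654 required, 433,768 in favor — approved.
Series C: 2/3 of 986477 = 657651.33, rounded up to 657652; 657,652 required, 657,824 in favor — approved.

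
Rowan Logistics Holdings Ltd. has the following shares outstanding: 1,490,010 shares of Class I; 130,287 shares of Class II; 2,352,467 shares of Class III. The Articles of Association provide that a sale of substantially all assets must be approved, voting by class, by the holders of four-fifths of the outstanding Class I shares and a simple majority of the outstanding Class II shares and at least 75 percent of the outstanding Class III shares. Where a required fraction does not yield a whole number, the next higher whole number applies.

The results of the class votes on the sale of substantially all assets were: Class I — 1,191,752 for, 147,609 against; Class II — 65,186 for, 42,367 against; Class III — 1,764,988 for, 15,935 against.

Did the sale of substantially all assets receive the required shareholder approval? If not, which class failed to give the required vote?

Class I: 4/5 of 1490010 = 1192008; 1,192,008 required, 1,191,752 in favor — not approved.
Class II: a majority of 130287 is 65144; 65,144 required, 65,186 in favor — approved.
Class III: 3/4 of 2352467 = 1764350.25, rounded up to 1764351; 1,764,351 required, 1,764,988 in favor — approved.

Not approved — the Class I shares did not give the required vote.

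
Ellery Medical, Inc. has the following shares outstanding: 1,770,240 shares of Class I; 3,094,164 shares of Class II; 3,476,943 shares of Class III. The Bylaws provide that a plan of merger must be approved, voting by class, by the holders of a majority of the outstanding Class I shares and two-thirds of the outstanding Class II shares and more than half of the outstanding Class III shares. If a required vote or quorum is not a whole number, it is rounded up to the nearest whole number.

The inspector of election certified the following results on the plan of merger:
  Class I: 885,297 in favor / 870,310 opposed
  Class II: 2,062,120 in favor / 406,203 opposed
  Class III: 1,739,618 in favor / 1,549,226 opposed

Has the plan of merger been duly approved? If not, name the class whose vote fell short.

Class I: a majority of 1770240 is 885121; 885,121 required, 885,297 in favor — approved.
Class II: 2/3 of 3094164 = 2062776; 2,062,776 required, 2,062,120 in favor — not approved.
Class III: a majority of 3476943 is 1738472; 1,738,472 required, 1,739,618 in favor — approved.

Not approved — the Class II shares did not give the required vote.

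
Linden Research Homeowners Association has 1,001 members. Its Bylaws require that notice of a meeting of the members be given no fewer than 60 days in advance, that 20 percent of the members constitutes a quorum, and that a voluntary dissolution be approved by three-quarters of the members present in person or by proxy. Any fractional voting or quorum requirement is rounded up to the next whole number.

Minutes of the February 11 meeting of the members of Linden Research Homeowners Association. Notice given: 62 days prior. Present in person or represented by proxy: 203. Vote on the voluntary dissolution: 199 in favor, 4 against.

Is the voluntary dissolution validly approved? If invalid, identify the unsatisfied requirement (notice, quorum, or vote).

Valid — all requirements satisfied.

Notice: 62 days given; 60 required. Satisfied.
Quorum: 20% of 1,001 = 200.20, rounded up to 201; 203 present. Satisfied.
Vote: requires three-fourths of those present (203); 3/4 of 203 = 152.25, rounded up to 153, so 153 needed; 199 in favor. Satisfied.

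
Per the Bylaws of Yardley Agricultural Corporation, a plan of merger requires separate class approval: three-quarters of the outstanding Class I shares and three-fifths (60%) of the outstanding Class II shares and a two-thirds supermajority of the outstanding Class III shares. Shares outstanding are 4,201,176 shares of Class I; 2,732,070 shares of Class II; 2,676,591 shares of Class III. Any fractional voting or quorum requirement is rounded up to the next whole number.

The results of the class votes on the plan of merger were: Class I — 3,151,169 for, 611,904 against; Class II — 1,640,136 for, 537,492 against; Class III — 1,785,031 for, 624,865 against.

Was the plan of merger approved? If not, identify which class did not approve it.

Approved — every class gave the required vote.

Class I: 3/4 of 4201176 = 3150882; 3,150,882 required, 3,151,169 in favor — approved.
Class II: 3/5 of 2732070 = 1639242; 1,639,242 required, 1,640,136 in favor — approved.
Class III: 2/3 of 2676591 = 1784394; 1,784,394 required, 1,785,031 in favor — approved.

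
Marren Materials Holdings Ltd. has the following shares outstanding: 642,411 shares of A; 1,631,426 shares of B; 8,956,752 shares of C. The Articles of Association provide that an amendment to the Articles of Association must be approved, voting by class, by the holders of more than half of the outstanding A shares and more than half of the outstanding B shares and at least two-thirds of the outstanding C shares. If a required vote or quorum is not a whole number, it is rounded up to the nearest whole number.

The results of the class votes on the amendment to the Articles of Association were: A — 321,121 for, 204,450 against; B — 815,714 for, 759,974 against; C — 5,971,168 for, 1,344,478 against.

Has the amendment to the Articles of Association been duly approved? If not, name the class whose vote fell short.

Not approved — the A shares did not give the required vote.

A: a majority of 642411 is 321206; 321,206 required, 321,121 in favor — not approved.
B: a majority of 1631426 is 815714; 815,714 required, 815,714 in favor — approved.
C: 2/3 of 8956752 = 5971168; 5,971,168 required, 5,971,168 in favor — approved.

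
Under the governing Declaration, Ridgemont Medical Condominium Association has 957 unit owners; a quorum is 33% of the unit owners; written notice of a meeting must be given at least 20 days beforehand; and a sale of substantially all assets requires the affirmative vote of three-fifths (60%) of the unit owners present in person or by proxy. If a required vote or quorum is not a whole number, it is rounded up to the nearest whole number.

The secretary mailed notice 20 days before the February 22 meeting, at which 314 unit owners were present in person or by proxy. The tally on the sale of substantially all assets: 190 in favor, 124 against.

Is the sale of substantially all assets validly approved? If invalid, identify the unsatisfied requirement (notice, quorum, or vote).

Invalid — quorum requirement not satisfied.

Notice: 20 days given; 20 required. Satisfied.
Quorum: 33% of 957 = 315.81, rounded up to 316; 314 present. Not satisfied.
Vote: requires three-fifths of those present (314); 3/5 of 314 = 188.40, rounded up to 189, so 189 needed; 190 in favor. Satisfied.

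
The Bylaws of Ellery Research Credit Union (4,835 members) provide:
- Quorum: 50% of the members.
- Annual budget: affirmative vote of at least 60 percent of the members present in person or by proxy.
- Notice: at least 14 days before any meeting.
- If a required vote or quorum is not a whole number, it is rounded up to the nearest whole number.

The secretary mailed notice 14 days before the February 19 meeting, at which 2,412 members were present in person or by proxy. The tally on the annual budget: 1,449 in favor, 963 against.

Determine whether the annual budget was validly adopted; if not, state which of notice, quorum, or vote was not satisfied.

Notice: 14 days given; 14 required. Satisfied.
Quorum: 50% of 4,835 = 2,417.50, rounded up to 2,418; 2,412 present. Not satisfied.
Vote: requires three-fifths of those present (2,412); 3/5 of 2412 = 1447.20, rounded up to 1448, so 1,448 needed; 1,449 in favor. Satisfied.

Invalid — quorum requirement not satisfied.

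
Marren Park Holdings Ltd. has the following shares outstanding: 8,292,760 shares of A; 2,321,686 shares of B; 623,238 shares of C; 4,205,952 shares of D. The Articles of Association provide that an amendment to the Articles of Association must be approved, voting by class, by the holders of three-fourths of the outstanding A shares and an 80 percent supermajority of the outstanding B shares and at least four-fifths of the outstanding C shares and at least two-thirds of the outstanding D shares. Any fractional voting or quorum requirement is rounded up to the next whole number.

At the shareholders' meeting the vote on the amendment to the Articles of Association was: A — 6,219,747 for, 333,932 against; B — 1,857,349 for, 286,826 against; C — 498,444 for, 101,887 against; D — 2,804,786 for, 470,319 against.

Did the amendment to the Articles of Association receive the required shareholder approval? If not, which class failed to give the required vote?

Not approved — the C shares did not give the required vote.

A: 3/4 of 8292760 = 6219570; 6,219,570 required, 6,219,747 in favor — approved.
B: 4/5 of 2321686 = 1857348.80, rounded up to 1857349; 1,857,349 required, 1,857,349 in favor — approved.
C: 4/5 of 623238 = 498590.40, rounded up to 498591; 498,591 required, 498,444 in favor — not approved.
D: 2/3 of 4205952 = 2803968; 2,803,968 required, 2,804,786 in favor — approved.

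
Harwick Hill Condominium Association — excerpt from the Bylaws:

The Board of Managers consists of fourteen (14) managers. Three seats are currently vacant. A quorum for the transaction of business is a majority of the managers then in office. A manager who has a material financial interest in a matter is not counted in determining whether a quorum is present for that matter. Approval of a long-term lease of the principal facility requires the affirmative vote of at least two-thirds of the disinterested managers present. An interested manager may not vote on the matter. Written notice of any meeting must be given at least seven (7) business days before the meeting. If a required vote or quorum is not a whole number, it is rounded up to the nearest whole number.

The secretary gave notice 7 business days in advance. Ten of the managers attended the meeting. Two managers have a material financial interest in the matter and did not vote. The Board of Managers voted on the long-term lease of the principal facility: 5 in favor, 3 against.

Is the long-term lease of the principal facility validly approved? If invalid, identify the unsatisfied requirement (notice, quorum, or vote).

Notice: 7 business days given; 7 required (7 ≥ 7). Satisfied.
Quorum: 10 present, but the 2 interested managers do not count, leaving 8. Quorum is 6. Satisfied.
Vote: the long-term lease of the principal facility requires two-thirds of the disinterested managers present (10 − 2 = 8). 2/3 of 8 = 5.33, rounded up to 6, so 6 affirmative votes are needed; 5 voted in favor. Not satisfied.

Invalid — vote requirement not satisfied.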